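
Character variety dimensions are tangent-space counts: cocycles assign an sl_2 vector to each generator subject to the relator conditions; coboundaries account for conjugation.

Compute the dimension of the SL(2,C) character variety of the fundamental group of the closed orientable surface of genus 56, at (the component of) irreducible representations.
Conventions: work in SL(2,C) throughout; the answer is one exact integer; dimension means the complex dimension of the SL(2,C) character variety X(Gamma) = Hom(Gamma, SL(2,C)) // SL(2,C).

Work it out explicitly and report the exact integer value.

pi_1 of the closed genus-56 surface has 112 generators bound by the single product-of-commutators relator.
Unconstrained cocycle data is one sl_2 vector per generator (336 dimensions), cut by the relator condition d_2(z) = 0.
d_2 is surjective at irreducible rho (its cokernel H^2 is dual to H^0 = 0), so dim Z^1 = 336 - 3 = 333.
dim B^1 = 3 (coboundaries, injective at irreducible rho).
dim H^1 = 333 - 3 = 330 = dim X.

330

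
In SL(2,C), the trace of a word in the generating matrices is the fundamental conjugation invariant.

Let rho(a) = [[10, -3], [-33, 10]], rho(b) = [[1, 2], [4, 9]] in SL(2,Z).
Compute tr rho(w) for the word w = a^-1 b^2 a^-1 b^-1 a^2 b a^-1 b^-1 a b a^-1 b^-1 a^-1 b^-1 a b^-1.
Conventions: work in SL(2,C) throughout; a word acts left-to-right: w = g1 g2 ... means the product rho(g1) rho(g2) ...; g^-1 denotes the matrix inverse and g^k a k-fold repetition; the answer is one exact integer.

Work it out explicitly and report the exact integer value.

rho(a^-1) = [[10, 3], [33, 10]]
... * rho(b) = [[1, 2], [4, 9]]  ->  [[22, 47], [73, 156]]
... * rho(b) = [[1, 2], [4, 9]]  ->  [[210, 467], [697, 1550]]
... * rho(a^-1) = [[10, 3], [33, 10]]  ->  [[17511, 5300], [58120, 17591]]
... * rho(b^-1) = [[9, -2], [-4, 1]]  ->  [[136399, -29722], [452716, -98649]]
... * rho(a) = [[10, -3], [-33, 10]]  ->  [[2344816, -706417], [7782577, -2344638]]
... * rho(a) = [[10, -3], [-33, 10]]  ->  [[46759921, -14098618], [155198824, -46794111]]
... * rho(b) = [[1, 2], [4, 9]]  ->  [[-9634551, -33367720], [-31977620, -110749351]]
... * rho(a^-1) = [[10, 3], [33, 10]]  ->  [[-1197480270, -362580853], [-3974504783, -1203426370]]
... * rho(b^-1) = [[9, -2], [-4, 1]]  ->  [[-9326999018, 2032379687], [-30956837567, 6745583196]]
... * rho(a) = [[10, -3], [-33, 10]]  ->  [[-160338519851, 48304793924], [-532172621138, 160326344661]]
... * rho(b) = [[1, 2], [4, 9]]  ->  [[32880655845, 114066105614], [109132757506, 378591859673]]
... * rho(a^-1) = [[10, 3], [33, 10]]  ->  [[4092988043712, 1239303023675], [13584858944269, 4113316869248]]
... * rho(b^-1) = [[9, -2], [-4, 1]]  ->  [[31879680298708, -6946673063749], [105810463021429, -23056401019290]]
... * rho(a^-1) = [[10, 3], [33, 10]]  ->  [[89556591883363, 26172310258634], [297243396577720, 86867378871387]]
... * rho(b^-1) = [[9, -2], [-4, 1]]  ->  [[701320085915731, -152940873508092], [2327721053713932, -507619414284053]]
... * rho(a) = [[10, -3], [-33, 10]]  ->  [[12060249684924346, -3633368992828113], [40028651208513069, -12059357303982326]]
... * rho(b^-1) = [[9, -2], [-4, 1]]  ->  [[123075723135631566, -27753868362676805], [408495290092546925, -92116659721008464]]
tr = 123075723135631566 + -92116659721008464 = 30959063414623102

30959063414623102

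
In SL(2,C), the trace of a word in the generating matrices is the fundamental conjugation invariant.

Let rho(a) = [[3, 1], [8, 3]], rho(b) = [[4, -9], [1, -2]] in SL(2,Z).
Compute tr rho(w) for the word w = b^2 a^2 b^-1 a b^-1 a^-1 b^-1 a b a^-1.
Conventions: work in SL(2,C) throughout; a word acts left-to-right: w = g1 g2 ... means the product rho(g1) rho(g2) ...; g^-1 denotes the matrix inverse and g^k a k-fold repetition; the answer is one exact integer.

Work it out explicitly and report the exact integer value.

rho(b) = [[4, -9], [1, -2]]
... * rho(b) = [[4, -9], [1, -2]]  ->  [[7, -18], [2, -5]]
... * rho(a) = [[3, 1], [8, 3]]  ->  [[-123, -47], [-34, -13]]
... * rho(a) = [[3, 1], [8, 3]]  ->  [[-745, -264], [-206, -73]]
... * rho(b^-1) = [[-2, 9], [-1, 4]]  ->  [[1754, -7761], [485, -2146]]
... * rho(a) = [[3, 1], [8, 3]]  ->  [[-56826, -21529], [-15713, -5953]]
... * rho(b^-1) = [[-2, 9], [-1, 4]]  ->  [[135181, -597550], [37379, -165229]]
... * rho(a^-1) = [[3, -1], [-8, 3]]  ->  [[5185943, -1927831], [1433969, -533066]]
... * rho(b^-1) = [[-2, 9], [-1, 4]]  ->  [[-8444055, 38962163], [-2334872, 10773457]]
... * rho(a) = [[3, 1], [8, 3]]  ->  [[286365139, 108442434], [79183040, 29985499]]
... * rho(b) = [[4, -9], [1, -2]]  ->  [[1253902990, -2794171119], [346717659, -772618358]]
... * rho(a^-1) = [[3, -1], [-8, 3]]  ->  [[26115077922, -9636416347], [7221099841, -2664572733]]
tr = 26115077922 + -2664572733 = 23450505189

23450505189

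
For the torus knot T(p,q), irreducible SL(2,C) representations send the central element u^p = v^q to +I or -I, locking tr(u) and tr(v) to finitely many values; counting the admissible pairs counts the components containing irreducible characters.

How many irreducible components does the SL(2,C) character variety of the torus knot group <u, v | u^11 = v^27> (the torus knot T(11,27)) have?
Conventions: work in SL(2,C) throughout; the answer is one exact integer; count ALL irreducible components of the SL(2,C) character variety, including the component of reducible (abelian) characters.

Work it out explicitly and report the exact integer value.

For T(11,27): irreducibility forces the central element u^11 = v^27 to one of +I, -I.
So on each irreducible component the traces are pinned: tr(u) = 2*cos(pi*alpha/11) with 1 <= alpha <= 10, tr(v) = 2*cos(pi*beta/27) with 1 <= beta <= 26.
Consistency of u^11 = (-1)^alpha I with v^27 = (-1)^beta I forces alpha = beta (mod 2).
Counting: 5 odd alphas x 13 odd betas + 5 even alphas x 13 even betas = 65 + 65 = 130.
Total: 130 irreducible-character components + 1 reducible (abelian) component = 131.

131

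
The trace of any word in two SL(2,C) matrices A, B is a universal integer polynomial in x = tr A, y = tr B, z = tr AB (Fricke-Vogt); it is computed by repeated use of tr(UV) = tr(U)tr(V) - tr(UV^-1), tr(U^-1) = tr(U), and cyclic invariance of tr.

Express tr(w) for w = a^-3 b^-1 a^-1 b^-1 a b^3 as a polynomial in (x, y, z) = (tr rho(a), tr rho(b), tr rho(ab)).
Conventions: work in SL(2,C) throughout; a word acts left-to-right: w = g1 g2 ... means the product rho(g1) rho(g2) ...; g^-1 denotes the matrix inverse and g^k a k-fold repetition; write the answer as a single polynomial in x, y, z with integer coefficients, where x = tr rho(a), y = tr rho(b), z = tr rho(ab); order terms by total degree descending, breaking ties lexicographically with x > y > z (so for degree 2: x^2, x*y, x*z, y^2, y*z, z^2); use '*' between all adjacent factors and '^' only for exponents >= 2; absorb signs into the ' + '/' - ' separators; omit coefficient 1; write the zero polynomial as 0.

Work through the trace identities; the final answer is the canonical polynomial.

trace(b^2) = trace(b)*trace(b) - trace(1) = y^2 - 2
trace(b^2 a) = trace(b)*trace(a b) - trace(a) = y*z - x
trace(b^2 a^-1) = trace(b^2)*trace(a) - trace(b^2 a) = x*y^2 - y*z - x
trace(b a b^2) = trace(b)*trace(a b^2) - trace(a b) = y^2*z - x*y - z
trace(b a b^3) = trace(b)*trace(b a b^2) - trace(b a b) = y^3*z - x*y^2 - 2*y*z + x
trace(a b a b) = trace(a b)*trace(a b) - trace(1) = z^2 - 2
trace(a b a) = trace(a)*trace(b a) - trace(b) = x*z - y
trace(a b a b^2) = trace(b)*trace(a b a b) - trace(a b a) = y*z^2 - x*z - y
trace(b a b^3 a) = trace(b)*trace(a b a b^2) - trace(a b a b) = y^2*z^2 - x*y*z - y^2 - z^2 + 2
trace(a^-1 b a b^3) = trace(b a b^3)*trace(a) - trace(b a b^3 a) = x*y^3*z - x^2*y^2 - y^2*z^2 - x*y*z + x^2 + y^2 + z^2 - 2
trace(a^-1 b a b^3 a^-1) = trace(a^-1 b a b^3)*trace(a) - trace(a^-1 b a b^3 a) = x^2*y^3*z - x^3*y^2 - x*y^2*z^2 - x^2*y*z - y^3*z + x^3 + 2*x*y^2 + x*z^2 + 2*y*z - 3*x
trace(b a b^4) = trace(b)*trace(b^2 a b^2) - trace(b^2 a b) = y^4*z - x*y^3 - 3*y^2*z + 2*x*y + z
trace(b a b^4 a) = trace(b)*trace(a b a b^3) - trace(a b a b^2) = y^3*z^2 - x*y^2*z - y^3 - 2*y*z^2 + x*z + 3*y
trace(b a^-1 b a b^3) = trace(b a b^4)*trace(a) - trace(b a b^4 a) = x*y^4*z - x^2*y^3 - y^3*z^2 - 2*x*y^2*z + 2*x^2*y + y^3 + 2*y*z^2 - 3*y
trace(b^3) = trace(b)*trace(b^2) - trace(b) = y^3 - 3*y
trace(a b^3 a) = trace(a)*trace(b^3 a) - trace(b^3) = x*y^2*z - x^2*y - y^3 - x*z + 3*y
trace(b a b^3 a b) = trace(b)*trace(a b^3 a b) - trace(a b^3 a) = y^3*z^2 - 2*x*y^2*z + x^2*y - y*z^2 + x*z - y
trace(a b a b a b) = trace(a b)*trace(a b a b) - trace(a^-1 b^-1) = z^3 - 3*z
trace(a b a b a) = trace(a)*trace(b a b a) - trace(b a b) = x*z^2 - y*z - x
trace(a b a b a b^2) = trace(b)*trace(a b a b a b) - trace(a b a b a) = y*z^3 - x*z^2 - 2*y*z + x
trace(b a b^3 a b a) = trace(b)*trace(a b a b a b^2) - trace(a b a b a b) = y^2*z^3 - x*y*z^2 - 2*y^2*z - z^3 + x*y + 3*z
trace(b a^-1 b a b^3 a) = trace(b a b^3 a b)*trace(a) - trace(b a b^3 a b a) = x*y^3*z^2 - 2*x^2*y^2*z - y^2*z^3 + x^3*y + x^2*z + 2*y^2*z + z^3 - 2*x*y - 3*z
trace(a^-1 b a b^3 a^-1 b) = trace(b a^-1 b a b^3)*trace(a) - trace(b a^-1 b a b^3 a) = x^2*y^4*z - x^3*y^3 - 2*x*y^3*z^2 + y^2*z^3 + x^3*y + x*y^3 + 2*x*y*z^2 - x^2*z - 2*y^2*z - z^3 - x*y + 3*z
trace(a b^3 a^-1 b^-1 a^-1 b) = trace(a^-1 b a b^3 a^-1)*trace(b) - trace(a^-1 b a b^3 a^-1 b) = x*y^3*z^2 - x^2*y^2*z - y^4*z - y^2*z^3 + x*y^3 - x*y*z^2 + x^2*z + 4*y^2*z + z^3 - 2*x*y - 3*z
trace(b^-1 a^-1 b^-1 a b^3 a^-1) = trace(a b^3 a^-1 b^-1 a^-1)*trace(b) - trace(a b^3 a^-1 b^-1 a^-1 b) = -x*y^3*z^2 + x^2*y^2*z + y^4*z + y^2*z^3 + x*y*z^2 - x^2*z - 5*y^2*z - z^3 + x*y + 3*z
trace(a b^2 a) = trace(a)*trace(b^2 a) - trace(b^2) = x*y*z - x^2 - y^2 + 2
trace(b^-1 a b^2 a) = trace(a b^2 a)*trace(b) - trace(a b^2 a b) = x*y^2*z - x^2*y - y^3 - y*z^2 + x*z + 3*y
trace(a^-1 b^-1 a b^2) = trace(b^-1 a b^2)*trace(a) - trace(b^-1 a b^2 a) = -x*y^2*z + x^2*y + y^3 + y*z^2 - 3*y
trace(a^-1 b^-1 a^-1 b^-1 a b^3 a^-1) = trace(b^-1 a^-1 b^-1 a b^3 a^-1)*trace(a) - trace(b^-1 a^-1 b^-1 a b^3) = -x^2*y^3*z^2 + x^3*y^2*z + x*y^4*z + x*y^2*z^3 + x^2*y*z^2 - x^3*z - 4*x*y^2*z - x*z^3 - y^3 - y*z^2 + 3*x*z + 3*y
trace(a^-3 b^-1 a^-1 b^-1 a b^3) = trace(a^-1 b^-1 a^-1 b^-1 a b^3 a^-1)*trace(a) - trace(a^-1 b^-1 a^-1 b^-1 a b^3) = -x^3*y^3*z^2 + x^4*y^2*z + x^2*y^4*z + x^2*y^2*z^3 + x^3*y*z^2 + x*y^3*z^2 - x^4*z - 5*x^2*y^2*z - x^2*z^3 - y^4*z - y^2*z^3 - x*y^3 - 2*x*y*z^2 + 4*x^2*z + 5*y^2*z + z^3 + 2*x*y - 3*z

-x^3*y^3*z^2 + x^4*y^2*z + x^2*y^4*z + x^2*y^2*z^3 + x^3*y*z^2 + x*y^3*z^2 - x^4*z - 5*x^2*y^2*z - x^2*z^3 - y^4*z - y^2*z^3 - x*y^3 - 2*x*y*z^2 + 4*x^2*z + 5*y^2*z + z^3 + 2*x*y - 3*z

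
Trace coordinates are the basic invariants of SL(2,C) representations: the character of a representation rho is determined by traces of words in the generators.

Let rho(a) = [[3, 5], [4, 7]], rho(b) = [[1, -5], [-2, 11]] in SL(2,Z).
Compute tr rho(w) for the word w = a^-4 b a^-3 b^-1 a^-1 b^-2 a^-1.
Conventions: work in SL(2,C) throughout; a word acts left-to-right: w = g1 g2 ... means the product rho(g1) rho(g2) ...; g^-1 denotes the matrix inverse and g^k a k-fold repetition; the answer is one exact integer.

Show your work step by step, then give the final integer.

rho(a^-1) = [[7, -5], [-4, 3]]
... * rho(a^-1) = [[7, -5], [-4, 3]]  ->  [[69, -50], [-40, 29]]
... * rho(a^-1) = [[7, -5], [-4, 3]]  ->  [[683, -495], [-396, 287]]
... * rho(a^-1) = [[7, -5], [-4, 3]]  ->  [[6761, -4900], [-3920, 2841]]
... * rho(b) = [[1, -5], [-2, 11]]  ->  [[16561, -87705], [-9602, 50851]]
... * rho(a^-1) = [[7, -5], [-4, 3]]  ->  [[466747, -345920], [-270618, 200563]]
... * rho(a^-1) = [[7, -5], [-4, 3]]  ->  [[4650909, -3371495], [-2696578, 1954779]]
... * rho(a^-1) = [[7, -5], [-4, 3]]  ->  [[46042343, -33369030], [-26695162, 19347227]]
... * rho(b^-1) = [[11, 5], [2, 1]]  ->  [[439727713, 196842685], [-254952328, -114128583]]
... * rho(a^-1) = [[7, -5], [-4, 3]]  ->  [[2290723251, -1608110510], [-1328151964, 932375891]]
... * rho(b^-1) = [[11, 5], [2, 1]]  ->  [[21981734741, 9845505745], [-12744919822, -5708383929]]
... * rho(b^-1) = [[11, 5], [2, 1]]  ->  [[261490093641, 119754179450], [-151610885900, -69432983039]]
... * rho(a^-1) = [[7, -5], [-4, 3]]  ->  [[1351413937687, -948187929855], [-783544269144, 549755480383]]
tr = 1351413937687 + 549755480383 = 1901169418070

1901169418070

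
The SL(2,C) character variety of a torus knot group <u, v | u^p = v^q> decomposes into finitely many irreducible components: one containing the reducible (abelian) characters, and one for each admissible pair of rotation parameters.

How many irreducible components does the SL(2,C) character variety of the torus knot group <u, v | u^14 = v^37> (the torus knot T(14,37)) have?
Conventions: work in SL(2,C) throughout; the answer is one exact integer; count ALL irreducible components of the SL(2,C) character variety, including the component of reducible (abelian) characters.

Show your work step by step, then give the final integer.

235

For T(14,37): irreducibility forces the central element u^14 = v^37 to one of +I, -I.
This locks tr(u) to 2*cos(pi*alpha/14), alpha in 1..13, and tr(v) to 2*cos(pi*beta/37), beta in 1..36, on each component of irreducible characters.
The two central values (-1)^alpha I and (-1)^beta I must be the same matrix, so alpha and beta share a parity.
count pairs: odd alpha (7 choices) x odd beta (18), plus even alpha (6) x even beta (18): 7*18 + 6*18 = 234.
That is 234 components of irreducible characters, and with the reducible (abelian) component the total is 235.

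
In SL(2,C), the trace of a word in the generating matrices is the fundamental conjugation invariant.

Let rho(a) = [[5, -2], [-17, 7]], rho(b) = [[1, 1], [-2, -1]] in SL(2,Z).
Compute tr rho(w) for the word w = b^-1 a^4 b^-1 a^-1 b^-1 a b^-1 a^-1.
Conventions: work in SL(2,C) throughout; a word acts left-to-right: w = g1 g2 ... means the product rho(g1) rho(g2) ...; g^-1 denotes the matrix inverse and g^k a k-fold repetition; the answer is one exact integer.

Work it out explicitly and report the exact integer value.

228878592

rho(b^-1) = [[-1, -1], [2, 1]]
... * rho(a) = [[5, -2], [-17, 7]]  ->  [[12, -5], [-7, 3]]
... * rho(a) = [[5, -2], [-17, 7]]  ->  [[145, -59], [-86, 35]]
... * rho(a) = [[5, -2], [-17, 7]]  ->  [[1728, -703], [-1025, 417]]
... * rho(a) = [[5, -2], [-17, 7]]  ->  [[20591, -8377], [-12214, 4969]]
... * rho(b^-1) = [[-1, -1], [2, 1]]  ->  [[-37345, -28968], [22152, 17183]]
... * rho(a^-1) = [[7, 2], [17, 5]]  ->  [[-753871, -219530], [447175, 130219]]
... * rho(b^-1) = [[-1, -1], [2, 1]]  ->  [[314811, 534341], [-186737, -316956]]
... * rho(a) = [[5, -2], [-17, 7]]  ->  [[-7509742, 3110765], [4454567, -1845218]]
... * rho(b^-1) = [[-1, -1], [2, 1]]  ->  [[13731272, 10620507], [-8145003, -6299785]]
... * rho(a^-1) = [[7, 2], [17, 5]]  ->  [[276667523, 80565079], [-164111366, -47788931]]
tr = 276667523 + -47788931 = 228878592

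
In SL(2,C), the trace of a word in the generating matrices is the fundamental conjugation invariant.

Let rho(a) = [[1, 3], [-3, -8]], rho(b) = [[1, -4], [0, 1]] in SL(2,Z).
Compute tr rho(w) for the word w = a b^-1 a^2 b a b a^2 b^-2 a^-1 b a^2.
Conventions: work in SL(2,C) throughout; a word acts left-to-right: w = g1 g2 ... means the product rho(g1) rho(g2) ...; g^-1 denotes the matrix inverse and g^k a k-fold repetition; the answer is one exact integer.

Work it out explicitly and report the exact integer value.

rho(a) = [[1, 3], [-3, -8]]
... * rho(b^-1) = [[1, 4], [0, 1]]  ->  [[1, 7], [-3, -20]]
... * rho(a) = [[1, 3], [-3, -8]]  ->  [[-20, -53], [57, 151]]
... * rho(a) = [[1, 3], [-3, -8]]  ->  [[139, 364], [-396, -1037]]
... * rho(b) = [[1, -4], [0, 1]]  ->  [[139, -192], [-396, 547]]
... * rho(a) = [[1, 3], [-3, -8]]  ->  [[715, 1953], [-2037, -5564]]
... * rho(b) = [[1, -4], [0, 1]]  ->  [[715, -907], [-2037, 2584]]
... * rho(a) = [[1, 3], [-3, -8]]  ->  [[3436, 9401], [-9789, -26783]]
... * rho(a) = [[1, 3], [-3, -8]]  ->  [[-24767, -64900], [70560, 184897]]
... * rho(b^-1) = [[1, 4], [0, 1]]  ->  [[-24767, -163968], [70560, 467137]]
... * rho(b^-1) = [[1, 4], [0, 1]]  ->  [[-24767, -263036], [70560, 749377]]
... * rho(a^-1) = [[-8, -3], [3, 1]]  ->  [[-590972, -188735], [1683651, 537697]]
... * rho(b) = [[1, -4], [0, 1]]  ->  [[-590972, 2175153], [1683651, -6196907]]
... * rho(a) = [[1, 3], [-3, -8]]  ->  [[-7116431, -19174140], [20274372, 54626209]]
... * rho(a) = [[1, 3], [-3, -8]]  ->  [[50405989, 132043827], [-143604255, -376186556]]
tr = 50405989 + -376186556 = -325780567

-325780567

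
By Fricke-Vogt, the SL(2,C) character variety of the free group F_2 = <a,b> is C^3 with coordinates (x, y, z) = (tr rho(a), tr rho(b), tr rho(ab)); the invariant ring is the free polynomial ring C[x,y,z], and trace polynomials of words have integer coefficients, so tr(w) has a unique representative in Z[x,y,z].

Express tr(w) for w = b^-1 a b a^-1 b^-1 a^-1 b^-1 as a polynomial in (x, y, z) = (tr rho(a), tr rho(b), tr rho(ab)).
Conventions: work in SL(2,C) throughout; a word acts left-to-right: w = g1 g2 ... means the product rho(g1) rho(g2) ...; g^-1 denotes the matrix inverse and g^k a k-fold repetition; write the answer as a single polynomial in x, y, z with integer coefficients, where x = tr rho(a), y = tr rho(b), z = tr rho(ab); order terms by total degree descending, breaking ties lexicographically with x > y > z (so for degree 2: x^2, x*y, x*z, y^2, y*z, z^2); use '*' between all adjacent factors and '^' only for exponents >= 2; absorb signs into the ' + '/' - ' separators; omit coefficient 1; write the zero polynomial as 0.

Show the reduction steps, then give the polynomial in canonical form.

tr(b a b) = tr(b)*tr(a b) - tr(a) = y*z - x
next, tr(b a b a) = tr(a b)*tr(a b) - tr(1) = z^2 - 2
tr(a b a^-1 b) = tr(b a b)*tr(a) - tr(b a b a) = x*y*z - x^2 - z^2 + 2
tr(a^-1 b^-1 a b) = tr(a b a^-1)*tr(b) - tr(a b a^-1 b) = -x*y*z + x^2 + y^2 + z^2 - 2
tr(b^-1 a b a^-2) = tr(a^-1 b^-1 a b)*tr(a) - tr(a^-1 b^-1 a b a) = -x^2*y*z + x^3 + x*y^2 + x*z^2 - 3*x
next, tr(b a^-1) = tr(b)*tr(a) - tr(b a) = x*y - z
next, tr(a^-1 b^-2 a b a^-1) = tr(b^-1 a b a^-2)*tr(b) - tr(b^-1 a b a^-2 b) = -x^2*y^2*z + x^3*y + x*y^3 + x*y*z^2 - 4*x*y + z
and tr(b^2) = tr(b)*tr(b) - tr(1) = y^2 - 2
tr(a b^2 a) = tr(a)*tr(b^2 a) - tr(b^2) = x*y*z - x^2 - y^2 + 2
and tr(a b a) = tr(a)*tr(b a) - tr(b) = x*z - y
tr(a b^2 a b) = tr(b)*tr(a b a b) - tr(a b a) = y*z^2 - x*z - y
and tr(b a b^-1 a b) = tr(a b^2 a)*tr(b) - tr(a b^2 a b) = x*y^2*z - x^2*y - y^3 - y*z^2 + x*z + 3*y
next, tr(a b a b a) = tr(a)*tr(b a b a) - tr(b a b) = x*z^2 - y*z - x
tr(a b a b a b) = tr(a b)*tr(a b a b) - tr(a^-1 b^-1) = z^3 - 3*z
tr(b a b^-1 a b a) = tr(a b a b a)*tr(b) - tr(a b a b a b) = x*y*z^2 - y^2*z - z^3 - x*y + 3*z
and tr(b^-1 a b a^-1 b a) = tr(b a b^-1 a b)*tr(a) - tr(b a b^-1 a b a) = x^2*y^2*z - x^3*y - x*y^3 - 2*x*y*z^2 + x^2*z + y^2*z + z^3 + 4*x*y - 3*z
tr(a b a^-1 b a^-1 b^-1) = tr(b^-1 a b a^-1 b)*tr(a) - tr(b^-1 a b a^-1 b a) = -x^2*y^2*z + x^3*y + x*y^3 + 2*x*y*z^2 - x^2*z - y^2*z - z^3 - 3*x*y + 3*z
tr(b a^-1 b) = tr(b^2)*tr(a) - tr(b^2 a) = x*y^2 - y*z - x
and tr(a^-1 b^-2 a b a^-1 b) = tr(a b a^-1 b a^-1 b^-1)*tr(b) - tr(a b a^-1 b a^-1) = -x^2*y^3*z + x^3*y^2 + x*y^4 + 2*x*y^2*z^2 - x^2*y*z - y^3*z - y*z^3 - 4*x*y^2 + 4*y*z + x
tr(b^-1 a b a^-1 b^-1 a^-1 b^-1) = tr(a^-1 b^-2 a b a^-1)*tr(b) - tr(a^-1 b^-2 a b a^-1 b) = -x*y^2*z^2 + x^2*y*z + y^3*z + y*z^3 - 3*y*z - x

-x*y^2*z^2 + x^2*y*z + y^3*z + y*z^3 - 3*y*z - x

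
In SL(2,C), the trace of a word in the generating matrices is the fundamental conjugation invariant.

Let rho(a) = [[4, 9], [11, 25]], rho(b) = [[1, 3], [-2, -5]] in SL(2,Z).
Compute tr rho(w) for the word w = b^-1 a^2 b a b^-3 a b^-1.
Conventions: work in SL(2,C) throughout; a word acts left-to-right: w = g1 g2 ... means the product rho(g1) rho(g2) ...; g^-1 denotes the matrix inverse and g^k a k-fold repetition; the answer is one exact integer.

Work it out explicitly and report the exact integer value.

rho(b^-1) = [[-5, -3], [2, 1]]
... * rho(a) = [[4, 9], [11, 25]]  ->  [[-53, -120], [19, 43]]
... * rho(a) = [[4, 9], [11, 25]]  ->  [[-1532, -3477], [549, 1246]]
... * rho(b) = [[1, 3], [-2, -5]]  ->  [[5422, 12789], [-1943, -4583]]
... * rho(a) = [[4, 9], [11, 25]]  ->  [[162367, 368523], [-58185, -132062]]
... * rho(b^-1) = [[-5, -3], [2, 1]]  ->  [[-74789, -118578], [26801, 42493]]
... * rho(b^-1) = [[-5, -3], [2, 1]]  ->  [[136789, 105789], [-49019, -37910]]
... * rho(b^-1) = [[-5, -3], [2, 1]]  ->  [[-472367, -304578], [169275, 109147]]
... * rho(a) = [[4, 9], [11, 25]]  ->  [[-5239826, -11865753], [1877717, 4252150]]
... * rho(b^-1) = [[-5, -3], [2, 1]]  ->  [[2467624, 3853725], [-884285, -1381001]]
tr = 2467624 + -1381001 = 1086623

1086623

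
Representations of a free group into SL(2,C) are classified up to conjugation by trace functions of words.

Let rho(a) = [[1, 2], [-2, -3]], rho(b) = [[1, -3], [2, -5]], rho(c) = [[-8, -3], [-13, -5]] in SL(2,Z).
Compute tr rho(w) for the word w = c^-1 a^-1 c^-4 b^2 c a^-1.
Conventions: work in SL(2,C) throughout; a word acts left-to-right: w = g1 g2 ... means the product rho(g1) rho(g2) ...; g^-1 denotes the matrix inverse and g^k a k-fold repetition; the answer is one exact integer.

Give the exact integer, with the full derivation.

rho(c^-1) = [[-5, 3], [13, -8]]
... * rho(a^-1) = [[-3, -2], [2, 1]]  ->  [[21, 13], [-55, -34]]
... * rho(c^-1) = [[-5, 3], [13, -8]]  ->  [[64, -41], [-167, 107]]
... * rho(c^-1) = [[-5, 3], [13, -8]]  ->  [[-853, 520], [2226, -1357]]
... * rho(c^-1) = [[-5, 3], [13, -8]]  ->  [[11025, -6719], [-28771, 17534]]
... * rho(c^-1) = [[-5, 3], [13, -8]]  ->  [[-142472, 86827], [371797, -226585]]
... * rho(b) = [[1, -3], [2, -5]]  ->  [[31182, -6719], [-81373, 17534]]
... * rho(b) = [[1, -3], [2, -5]]  ->  [[17744, -59951], [-46305, 156449]]
... * rho(c) = [[-8, -3], [-13, -5]]  ->  [[637411, 246523], [-1663397, -643330]]
... * rho(a^-1) = [[-3, -2], [2, 1]]  ->  [[-1419187, -1028299], [3703531, 2683464]]
tr = -1419187 + 2683464 = 1264277

1264277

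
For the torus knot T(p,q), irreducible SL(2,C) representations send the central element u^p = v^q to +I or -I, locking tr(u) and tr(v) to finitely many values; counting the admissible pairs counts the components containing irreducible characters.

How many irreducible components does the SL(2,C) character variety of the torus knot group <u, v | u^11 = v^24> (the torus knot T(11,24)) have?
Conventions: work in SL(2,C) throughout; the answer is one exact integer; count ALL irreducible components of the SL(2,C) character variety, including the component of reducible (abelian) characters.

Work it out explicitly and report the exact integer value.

116

In the torus knot group T(11,24), u^11 = v^24 is central, so an irreducible representation sends it to +I or -I (Schur).
So on each irreducible component the traces are pinned: tr(u) = 2*cos(pi*alpha/11) with 1 <= alpha <= 10, tr(v) = 2*cos(pi*beta/24) with 1 <= beta <= 23.
u^11 = (-1)^alpha I and v^24 = (-1)^beta I must agree, so alpha and beta have equal parity.
count pairs: odd alpha (5 choices) x odd beta (12), plus even alpha (5) x even beta (11): 5*12 + 5*11 = 115.
components with irreducible characters: 115; plus the single component of reducible (abelian) characters: total 116.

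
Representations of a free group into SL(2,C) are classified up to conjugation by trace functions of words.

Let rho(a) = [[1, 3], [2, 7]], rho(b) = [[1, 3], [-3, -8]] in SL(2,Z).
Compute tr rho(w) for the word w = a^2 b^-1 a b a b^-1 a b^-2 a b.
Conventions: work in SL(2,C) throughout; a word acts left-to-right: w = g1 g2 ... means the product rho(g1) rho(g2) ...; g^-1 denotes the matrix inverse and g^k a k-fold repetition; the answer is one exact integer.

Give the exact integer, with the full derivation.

-4182478

rho(a) = [[1, 3], [2, 7]]
... * rho(a) = [[1, 3], [2, 7]]  ->  [[7, 24], [16, 55]]
... * rho(b^-1) = [[-8, -3], [3, 1]]  ->  [[16, 3], [37, 7]]
... * rho(a) = [[1, 3], [2, 7]]  ->  [[22, 69], [51, 160]]
... * rho(b) = [[1, 3], [-3, -8]]  ->  [[-185, -486], [-429, -1127]]
... * rho(a) = [[1, 3], [2, 7]]  ->  [[-1157, -3957], [-2683, -9176]]
... * rho(b^-1) = [[-8, -3], [3, 1]]  ->  [[-2615, -486], [-6064, -1127]]
... * rho(a) = [[1, 3], [2, 7]]  ->  [[-3587, -11247], [-8318, -26081]]
... * rho(b^-1) = [[-8, -3], [3, 1]]  ->  [[-5045, -486], [-11699, -1127]]
... * rho(b^-1) = [[-8, -3], [3, 1]]  ->  [[38902, 14649], [90211, 33970]]
... * rho(a) = [[1, 3], [2, 7]]  ->  [[68200, 219249], [158151, 508423]]
... * rho(b) = [[1, 3], [-3, -8]]  ->  [[-589547, -1549392], [-1367118, -3592931]]
tr = -589547 + -3592931 = -4182478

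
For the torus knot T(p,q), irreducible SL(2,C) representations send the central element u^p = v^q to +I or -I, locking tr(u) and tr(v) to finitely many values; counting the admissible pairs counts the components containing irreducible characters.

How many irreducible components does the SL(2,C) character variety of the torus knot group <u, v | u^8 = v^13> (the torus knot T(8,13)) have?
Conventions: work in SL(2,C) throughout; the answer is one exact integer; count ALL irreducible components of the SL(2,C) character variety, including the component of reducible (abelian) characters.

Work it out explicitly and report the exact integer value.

43

Gamma = < u, v | u^8 = v^13 > (torus knot T(8,13)); the central element u^8 = v^13 acts as +I or -I in any irreducible SL(2,C) representation.
This locks tr(u) to 2*cos(pi*alpha/8), alpha in 1..7, and tr(v) to 2*cos(pi*beta/13), beta in 1..12, on each component of irreducible characters.
Consistency of u^8 = (-1)^alpha I with v^13 = (-1)^beta I forces alpha = beta (mod 2).
Enumerate parity-matched pairs: 4*6 odd-odd plus 3*6 even-even gives 42.
Total: 42 irreducible-character components + 1 reducible (abelian) component = 43.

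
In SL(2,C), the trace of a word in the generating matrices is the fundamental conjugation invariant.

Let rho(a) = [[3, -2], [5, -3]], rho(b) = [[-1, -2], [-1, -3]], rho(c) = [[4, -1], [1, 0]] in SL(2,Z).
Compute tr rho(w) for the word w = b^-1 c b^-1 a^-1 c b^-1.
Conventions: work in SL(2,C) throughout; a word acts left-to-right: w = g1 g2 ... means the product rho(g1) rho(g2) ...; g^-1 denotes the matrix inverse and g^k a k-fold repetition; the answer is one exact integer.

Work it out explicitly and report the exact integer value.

rho(b^-1) = [[-3, 2], [1, -1]]
... * rho(c) = [[4, -1], [1, 0]]  ->  [[-10, 3], [3, -1]]
... * rho(b^-1) = [[-3, 2], [1, -1]]  ->  [[33, -23], [-10, 7]]
... * rho(a^-1) = [[-3, 2], [-5, 3]]  ->  [[16, -3], [-5, 1]]
... * rho(c) = [[4, -1], [1, 0]]  ->  [[61, -16], [-19, 5]]
... * rho(b^-1) = [[-3, 2], [1, -1]]  ->  [[-199, 138], [62, -43]]
tr = -199 + -43 = -242

-242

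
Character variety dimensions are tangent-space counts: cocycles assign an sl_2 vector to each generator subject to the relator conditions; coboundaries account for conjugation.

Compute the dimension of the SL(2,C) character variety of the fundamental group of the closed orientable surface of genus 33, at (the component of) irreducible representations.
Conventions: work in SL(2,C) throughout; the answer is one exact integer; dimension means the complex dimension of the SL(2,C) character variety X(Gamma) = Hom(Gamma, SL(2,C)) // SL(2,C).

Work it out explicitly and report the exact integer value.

The genus-33 surface group: 2g = 66 generators, one relator prod [a_i, b_i].
Before the relator condition, cocycle space has dim 3*66 = 198.
d_2 is surjective at irreducible rho (its cokernel H^2 is dual to H^0 = 0), so dim Z^1 = 198 - 3 = 195.
dim B^1 = 3 (coboundaries, injective at irreducible rho).
Hence dim X = 195 - 3 = 192.

192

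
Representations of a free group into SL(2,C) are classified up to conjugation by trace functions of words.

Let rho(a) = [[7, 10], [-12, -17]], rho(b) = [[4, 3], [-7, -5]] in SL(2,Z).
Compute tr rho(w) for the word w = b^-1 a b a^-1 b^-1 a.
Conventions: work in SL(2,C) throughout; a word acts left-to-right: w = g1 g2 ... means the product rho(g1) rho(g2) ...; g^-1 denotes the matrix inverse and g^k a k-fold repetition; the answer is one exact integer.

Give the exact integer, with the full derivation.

rho(b^-1) = [[-5, -3], [7, 4]]
... * rho(a) = [[7, 10], [-12, -17]]  ->  [[1, 1], [1, 2]]
... * rho(b) = [[4, 3], [-7, -5]]  ->  [[-3, -2], [-10, -7]]
... * rho(a^-1) = [[-17, -10], [12, 7]]  ->  [[27, 16], [86, 51]]
... * rho(b^-1) = [[-5, -3], [7, 4]]  ->  [[-23, -17], [-73, -54]]
... * rho(a) = [[7, 10], [-12, -17]]  ->  [[43, 59], [137, 188]]
tr = 43 + 188 = 231

231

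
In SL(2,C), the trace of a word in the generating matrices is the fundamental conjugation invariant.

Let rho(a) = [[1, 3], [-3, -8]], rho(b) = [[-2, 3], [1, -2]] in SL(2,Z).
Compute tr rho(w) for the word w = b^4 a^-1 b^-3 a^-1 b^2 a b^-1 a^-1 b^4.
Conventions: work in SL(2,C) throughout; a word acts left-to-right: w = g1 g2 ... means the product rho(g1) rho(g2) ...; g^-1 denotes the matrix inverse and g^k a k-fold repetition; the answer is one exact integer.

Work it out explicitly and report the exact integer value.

rho(b) = [[-2, 3], [1, -2]]
... * rho(b) = [[-2, 3], [1, -2]]  ->  [[7, -12], [-4, 7]]
... * rho(b) = [[-2, 3], [1, -2]]  ->  [[-26, 45], [15, -26]]
... * rho(b) = [[-2, 3], [1, -2]]  ->  [[97, -168], [-56, 97]]
... * rho(a^-1) = [[-8, -3], [3, 1]]  ->  [[-1280, -459], [739, 265]]
... * rho(b^-1) = [[-2, -3], [-1, -2]]  ->  [[3019, 4758], [-1743, -2747]]
... * rho(b^-1) = [[-2, -3], [-1, -2]]  ->  [[-10796, -18573], [6233, 10723]]
... * rho(b^-1) = [[-2, -3], [-1, -2]]  ->  [[40165, 69534], [-23189, -40145]]
... * rho(a^-1) = [[-8, -3], [3, 1]]  ->  [[-112718, -50961], [65077, 29422]]
... * rho(b) = [[-2, 3], [1, -2]]  ->  [[174475, -236232], [-100732, 136387]]
... * rho(b) = [[-2, 3], [1, -2]]  ->  [[-585182, 995889], [337851, -574970]]
... * rho(a) = [[1, 3], [-3, -8]]  ->  [[-3572849, -9722658], [2062761, 5613313]]
... * rho(b^-1) = [[-2, -3], [-1, -2]]  ->  [[16868356, 30163863], [-9738835, -17414909]]
... * rho(a^-1) = [[-8, -3], [3, 1]]  ->  [[-44455259, -20441205], [25665953, 11801596]]
... * rho(b) = [[-2, 3], [1, -2]]  ->  [[68469313, -92483367], [-39530310, 53394667]]
... * rho(b) = [[-2, 3], [1, -2]]  ->  [[-229421993, 390374673], [132455287, -225380264]]
... * rho(b) = [[-2, 3], [1, -2]]  ->  [[849218659, -1469015325], [-490290838, 848126389]]
... * rho(b) = [[-2, 3], [1, -2]]  ->  [[-3167452643, 5485686627], [1828708065, -3167125292]]
tr = -3167452643 + -3167125292 = -6334577935

-6334577935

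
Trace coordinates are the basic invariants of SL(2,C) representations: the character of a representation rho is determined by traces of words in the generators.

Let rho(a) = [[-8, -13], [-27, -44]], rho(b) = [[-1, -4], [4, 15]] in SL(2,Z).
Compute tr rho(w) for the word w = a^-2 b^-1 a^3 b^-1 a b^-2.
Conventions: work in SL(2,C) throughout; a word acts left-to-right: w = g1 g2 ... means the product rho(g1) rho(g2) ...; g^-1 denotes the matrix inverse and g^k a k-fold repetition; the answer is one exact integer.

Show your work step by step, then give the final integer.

rho(a^-1) = [[-44, 13], [27, -8]]
... * rho(a^-1) = [[-44, 13], [27, -8]]  ->  [[2287, -676], [-1404, 415]]
... * rho(b^-1) = [[15, 4], [-4, -1]]  ->  [[37009, 9824], [-22720, -6031]]
... * rho(a) = [[-8, -13], [-27, -44]]  ->  [[-561320, -913373], [344597, 560724]]
... * rho(a) = [[-8, -13], [-27, -44]]  ->  [[29151631, 47485572], [-17896324, -29151617]]
... * rho(a) = [[-8, -13], [-27, -44]]  ->  [[-1515323492, -2468336371], [930264251, 1515323360]]
... * rho(b^-1) = [[15, 4], [-4, -1]]  ->  [[-12856506896, -3592957597], [7892670325, 2205733644]]
... * rho(a) = [[-8, -13], [-27, -44]]  ->  [[199861910287, 325224723916], [-122696170988, -199656994561]]
... * rho(b^-1) = [[15, 4], [-4, -1]]  ->  [[1697029758641, 474222917232], [-1041814586576, -291127689391]]
... * rho(b^-1) = [[15, 4], [-4, -1]]  ->  [[23558554710687, 6313896117332], [-14462708041076, -3876130656913]]
tr = 23558554710687 + -3876130656913 = 19682424053774

19682424053774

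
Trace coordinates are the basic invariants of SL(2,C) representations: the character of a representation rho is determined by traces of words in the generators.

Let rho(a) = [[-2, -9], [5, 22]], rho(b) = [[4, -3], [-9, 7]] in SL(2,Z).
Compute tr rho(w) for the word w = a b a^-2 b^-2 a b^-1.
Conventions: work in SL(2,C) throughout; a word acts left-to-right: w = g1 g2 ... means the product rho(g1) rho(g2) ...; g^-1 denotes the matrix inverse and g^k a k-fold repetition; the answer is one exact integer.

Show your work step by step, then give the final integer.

-2073742

rho(a) = [[-2, -9], [5, 22]]
... * rho(b) = [[4, -3], [-9, 7]]  ->  [[73, -57], [-178, 139]]
... * rho(a^-1) = [[22, 9], [-5, -2]]  ->  [[1891, 771], [-4611, -1880]]
... * rho(a^-1) = [[22, 9], [-5, -2]]  ->  [[37747, 15477], [-92042, -37739]]
... * rho(b^-1) = [[7, 3], [9, 4]]  ->  [[403522, 175149], [-983945, -427082]]
... * rho(b^-1) = [[7, 3], [9, 4]]  ->  [[4400995, 1911162], [-10731353, -4660163]]
... * rho(a) = [[-2, -9], [5, 22]]  ->  [[753820, 2436609], [-1838109, -5941409]]
... * rho(b^-1) = [[7, 3], [9, 4]]  ->  [[27206221, 12007896], [-66339444, -29279963]]
tr = 27206221 + -29279963 = -2073742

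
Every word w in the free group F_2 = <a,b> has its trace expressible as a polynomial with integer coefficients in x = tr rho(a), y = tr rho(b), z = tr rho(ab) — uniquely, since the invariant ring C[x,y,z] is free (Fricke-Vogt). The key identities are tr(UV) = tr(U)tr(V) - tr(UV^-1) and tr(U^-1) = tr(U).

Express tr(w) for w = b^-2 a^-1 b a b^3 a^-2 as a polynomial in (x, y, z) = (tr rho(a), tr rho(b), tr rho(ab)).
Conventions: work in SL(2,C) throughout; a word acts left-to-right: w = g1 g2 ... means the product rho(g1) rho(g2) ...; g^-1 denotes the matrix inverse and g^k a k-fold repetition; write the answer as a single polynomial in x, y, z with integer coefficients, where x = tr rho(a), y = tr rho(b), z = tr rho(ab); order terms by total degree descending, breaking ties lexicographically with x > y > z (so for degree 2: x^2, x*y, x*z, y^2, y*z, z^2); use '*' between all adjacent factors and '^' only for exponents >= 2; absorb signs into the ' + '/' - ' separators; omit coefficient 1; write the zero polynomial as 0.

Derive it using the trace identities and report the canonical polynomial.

tr(a b^2) = tr(b) * tr(a b) - tr(a) = y*z - x
tr(a^2 b) = tr(a) * tr(b a) - tr(b) = x*z - y
tr(a^2) = tr(a) * tr(a) - tr(1) = x^2 - 2
tr(b a^2 b) = tr(b) * tr(a^2 b) - tr(a^2) = x*y*z - x^2 - y^2 + 2
tr(a b^3 a) = tr(b) * tr(b a^2 b) - tr(b a^2) = x*y^2*z - x^2*y - y^3 - x*z + 3*y
tr(a b a b) = tr(a b) * tr(a b) - tr(1)   [split at repeated a] = z^2 - 2
tr(a b a b^2) = tr(b) * tr(a b a b) - tr(a b a) = y*z^2 - x*z - y
tr(a b^3 a b) = tr(b) * tr(a b a b^2) - tr(a b a b) = y^2*z^2 - x*y*z - y^2 - z^2 + 2
tr(b^-1 a b^3 a) = tr(a b^3 a) * tr(b) - tr(a b^3 a b) = x*y^3*z - x^2*y^2 - y^4 - y^2*z^2 + 4*y^2 + z^2 - 2
tr(a b^3 a^-1 b^-1) = tr(b^-1 a b^3) * tr(a) - tr(b^-1 a b^3 a) = -x*y^3*z + x^2*y^2 + y^4 + y^2*z^2 + x*y*z - x^2 - 4*y^2 - z^2 + 2
tr(a^2 b a b) = tr(a) * tr(b a b a) - tr(b a b) = x*z^2 - y*z - x
tr(a^2 b a) = tr(a) * tr(b a^2) - tr(b a) = x^2*z - x*y - z
tr(a^2 b a b^2) = tr(b) * tr(a^2 b a b) - tr(a^2 b a) = x*y*z^2 - x^2*z - y^2*z + z
tr(a b a b^3 a) = tr(b) * tr(a^2 b a b^2) - tr(a^2 b a b) = x*y^2*z^2 - x^2*y*z - y^3*z - x*z^2 + 2*y*z + x
tr(a b a b a b) = tr(b a b a) * tr(b a) - tr(a b)   [split at repeated b] = z^3 - 3*z
tr(a b a b a b^2) = tr(b) * tr(a b a b a b) - tr(a b a b a) = y*z^3 - x*z^2 - 2*y*z + x
tr(a b a b^3 a b) = tr(b) * tr(a b a b a b^2) - tr(a b a b a b) = y^2*z^3 - x*y*z^2 - 2*y^2*z - z^3 + x*y + 3*z
tr(b^-1 a b a b^3 a) = tr(a b a b^3 a) * tr(b) - tr(a b a b^3 a b) = x*y^3*z^2 - x^2*y^2*z - y^4*z - y^2*z^3 + 4*y^2*z + z^3 - 3*z
tr(a b a b^3 a^-1 b^-1) = tr(b^-1 a b a b^3) * tr(a) - tr(b^-1 a b a b^3 a) = -x*y^3*z^2 + x^2*y^2*z + y^4*z + y^2*z^3 + x*y*z^2 - x^2*z - 4*y^2*z - z^3 - x*y + 3*z
tr(b^2 a b) = tr(b) * tr(b a b) - tr(b a) = y^2*z - x*y - z
tr(b a b^3) = tr(b) * tr(b^2 a b) - tr(b^2 a) = y^3*z - x*y^2 - 2*y*z + x
tr(b a b^3 a^-1 b^-2 a) = tr(a b a b^3 a^-1 b^-1) * tr(b) - tr(a b a b^3 a^-1) = -x*y^4*z^2 + x^2*y^3*z + y^5*z + y^3*z^3 + x*y^2*z^2 - x^2*y*z - 5*y^3*z - y*z^3 + 5*y*z - x
tr(b^-2 a^-1 b a b^3 a^-1) = tr(b a b^3 a^-1 b^-2) * tr(a) - tr(b a b^3 a^-1 b^-2 a) = x*y^4*z^2 - 2*x^2*y^3*z - y^5*z - y^3*z^3 + x^3*y^2 + x*y^4 + 2*x^2*y*z + 5*y^3*z + y*z^3 - x^3 - 4*x*y^2 - x*z^2 - 5*y*z + 3*x
tr(a^-1 b a b) = tr(b a b) * tr(a) - tr(b a b a) = x*y*z - x^2 - z^2 + 2
tr(b^-2 a^-1 b a b^3 a^-2) = tr(b^-2 a^-1 b a b^3 a^-1) * tr(a) - tr(b^-2 a^-1 b a b^3) = x^2*y^4*z^2 - 2*x^3*y^3*z - x*y^5*z - x*y^3*z^3 + x^4*y^2 + x^2*y^4 + 2*x^3*y*z + 5*x*y^3*z + x*y*z^3 - x^4 - 4*x^2*y^2 - x^2*z^2 - 6*x*y*z + 4*x^2 + z^2 - 2

x^2*y^4*z^2 - 2*x^3*y^3*z - x*y^5*z - x*y^3*z^3 + x^4*y^2 + x^2*y^4 + 2*x^3*y*z + 5*x*y^3*z + x*y*z^3 - x^4 - 4*x^2*y^2 - x^2*z^2 - 6*x*y*z + 4*x^2 + z^2 - 2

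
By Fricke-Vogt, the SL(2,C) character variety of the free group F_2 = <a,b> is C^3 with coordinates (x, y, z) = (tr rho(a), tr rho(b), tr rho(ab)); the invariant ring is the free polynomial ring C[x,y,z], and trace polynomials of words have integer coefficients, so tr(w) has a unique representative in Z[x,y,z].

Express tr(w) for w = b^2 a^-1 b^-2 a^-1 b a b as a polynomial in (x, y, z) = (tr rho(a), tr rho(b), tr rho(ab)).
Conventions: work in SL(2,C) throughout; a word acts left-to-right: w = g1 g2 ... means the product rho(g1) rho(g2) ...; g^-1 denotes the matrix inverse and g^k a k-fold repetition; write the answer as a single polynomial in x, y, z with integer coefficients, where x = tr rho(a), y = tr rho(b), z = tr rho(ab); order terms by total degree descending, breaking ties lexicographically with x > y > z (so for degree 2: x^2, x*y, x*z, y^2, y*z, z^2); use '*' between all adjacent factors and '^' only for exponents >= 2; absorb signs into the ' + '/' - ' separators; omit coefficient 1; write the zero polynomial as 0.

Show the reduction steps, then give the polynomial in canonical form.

x*y^4*z^2 - 2*x^2*y^3*z - y^5*z - y^3*z^3 + x^3*y^2 + x*y^4 + 2*x^2*y*z + 5*y^3*z + y*z^3 - x^3 - 4*x*y^2 - x*z^2 - 5*y*z + 3*x

next, trace(b^2) = trace(b) * trace(b) - trace(1) = y^2 - 2
trace(b^3) = trace(b) * trace(b^2) - trace(b) = y^3 - 3*y
trace(b a b) = trace(b) * trace(a b) - trace(a) = y*z - x
trace(a b^3) = trace(b) * trace(b a b) - trace(b a) = y^2*z - x*y - z
next, trace(b a b^3) = trace(b) * trace(a b^3) - trace(a b^2) = y^3*z - x*y^2 - 2*y*z + x
next, trace(a b a b) = trace(a b) * trace(a b) - trace(1)   [split at repeated a] = z^2 - 2
and trace(a b a) = trace(a) * trace(b a) - trace(b) = x*z - y
next, trace(b a b a b) = trace(b) * trace(a b a b) - trace(a b a) = y*z^2 - x*z - y
trace(b a b^3 a) = trace(b) * trace(b a b a b) - trace(b a b a) = y^2*z^2 - x*y*z - y^2 - z^2 + 2
next, trace(a b^3 a^-1 b) = trace(b a b^3) * trace(a) - trace(b a b^3 a) = x*y^3*z - x^2*y^2 - y^2*z^2 - x*y*z + x^2 + y^2 + z^2 - 2
next, trace(a b^3 a^-1 b^-1) = trace(a b^3 a^-1) * trace(b) - trace(a b^3 a^-1 b) = -x*y^3*z + x^2*y^2 + y^4 + y^2*z^2 + x*y*z - x^2 - 4*y^2 - z^2 + 2
next, trace(a^2 b a b^2) = trace(a) * trace(b a b^2 a) - trace(b a b^2) = x*y*z^2 - x^2*z - y^2*z + z
trace(a^2 b a b) = trace(a) * trace(b a b a) - trace(b a b) = x*z^2 - y*z - x
trace(a b a b^3 a) = trace(b) * trace(a^2 b a b^2) - trace(a^2 b a b) = x*y^2*z^2 - x^2*y*z - y^3*z - x*z^2 + 2*y*z + x
trace(a b a b a b) = trace(a b a b) * trace(a b) - trace(b a)   [split at repeated a] = z^3 - 3*z
trace(b a b a b a b) = trace(b) * trace(a b a b a b) - trace(a b a b a) = y*z^3 - x*z^2 - 2*y*z + x
next, trace(a b a b^3 a b) = trace(b) * trace(b a b a b a b) - trace(b a b a b a) = y^2*z^3 - x*y*z^2 - 2*y^2*z - z^3 + x*y + 3*z
trace(b^-1 a b a b^3 a) = trace(a b a b^3 a) * trace(b) - trace(a b a b^3 a b) = x*y^3*z^2 - x^2*y^2*z - y^4*z - y^2*z^3 + 4*y^2*z + z^3 - 3*z
next, trace(b^-2 a b a b^3 a) = trace(b^-1 a b a b^3 a) * trace(b) - trace(b^-1 a b a b^3 a b) = x*y^4*z^2 - x^2*y^3*z - y^5*z - y^3*z^3 - x*y^2*z^2 + x^2*y*z + 5*y^3*z + y*z^3 + x*z^2 - 5*y*z - x
next, trace(b a b^3 a^-1 b^-2 a) = trace(b^-2 a b a b^3) * trace(a) - trace(b^-2 a b a b^3 a) = -x*y^4*z^2 + x^2*y^3*z + y^5*z + y^3*z^3 + x*y^2*z^2 - x^2*y*z - 5*y^3*z - y*z^3 + 5*y*z - x
and trace(b^2 a^-1 b^-2 a^-1 b a b) = trace(b a b^3 a^-1 b^-2) * trace(a) - trace(b a b^3 a^-1 b^-2 a) = x*y^4*z^2 - 2*x^2*y^3*z - y^5*z - y^3*z^3 + x^3*y^2 + x*y^4 + 2*x^2*y*z + 5*y^3*z + y*z^3 - x^3 - 4*x*y^2 - x*z^2 - 5*y*z + 3*x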